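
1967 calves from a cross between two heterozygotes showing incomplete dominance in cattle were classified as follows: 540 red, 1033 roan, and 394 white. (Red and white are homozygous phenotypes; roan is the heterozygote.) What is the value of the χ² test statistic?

26.656

With incomplete dominance, a heterozygote × heterozygote cross gives a 1:2:1 phenotypic ratio.
Total ratio parts = 4. Expected numbers out of 1967:
  red: 1967 × 1/4 = 491.75
  roan: 1967 × 2/4 = 983.5
  white: 1967 × 1/4 = 491.75
χ² = Σ (O − E)² / E
  red: (540 − 491.75)² / 491.75 = 4.7342
  roan: (1033 − 983.5)² / 983.5 = 2.4914
  white: (394 − 491.75)² / 491.75 = 19.4307
χ² = 4.7342 + 2.4914 + 19.4307 = 26.6563 ≈ 26.656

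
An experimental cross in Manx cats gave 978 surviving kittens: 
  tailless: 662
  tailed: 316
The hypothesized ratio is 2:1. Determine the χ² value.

Total ratio parts = 3. Expected numbers out of 978:
  tailless: 978 × 2/3 = 652
  tailed: 978 × 1/3 = 326
χ² = Σ (O − E)² / E
  tailless: (662 − 652)² / 652 = 0.1534
  tailed: (316 − 326)² / 326 = 0.3067
χ² = 0.1534 + 0.3067 = 0.4601 ≈ 0.460

0.460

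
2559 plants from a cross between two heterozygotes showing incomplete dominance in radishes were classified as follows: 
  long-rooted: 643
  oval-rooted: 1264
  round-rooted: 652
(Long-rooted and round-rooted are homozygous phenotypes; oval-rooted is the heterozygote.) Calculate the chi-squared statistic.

0.439

With incomplete dominance, a heterozygote × heterozygote cross gives a 1:2:1 phenotypic ratio.
Total ratio parts = 4. Expected numbers out of 2559:
  long-rooted: 2559 × 1/4 = 639.75
  oval-rooted: 2559 × 2/4 = 1279.5
  round-rooted: 2559 × 1/4 = 639.75
χ² = Σ (O − E)² / E
  long-rooted: (643 − 639.75)² / 639.75 = 0.0165
  oval-rooted: (1264 − 1279.5)² / 1279.5 = 0.1878
  round-rooted: (652 − 639.75)² / 639.75 = 0.2346
χ² = 0.0165 + 0.1878 + 0.2346 = 0.4389 ≈ 0.439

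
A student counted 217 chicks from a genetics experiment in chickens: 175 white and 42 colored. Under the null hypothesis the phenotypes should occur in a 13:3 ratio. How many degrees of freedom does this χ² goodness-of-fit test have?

1

A goodness-of-fit test with 2 phenotype classes has df = 2 − 1 = 1.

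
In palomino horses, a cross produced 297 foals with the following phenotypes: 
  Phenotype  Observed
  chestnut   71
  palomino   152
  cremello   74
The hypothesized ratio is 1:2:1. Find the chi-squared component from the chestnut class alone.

0.142

Under the 1:2:1 hypothesis (Σ ratio = 4, N = 297):
  chestnut: 297 × 1/4 = 74.25
  palomino: 297 × 2/4 = 148.5
  cremello: 297 × 1/4 = 74.25
Contribution of chestnut: (71 − 74.25)² / 74.25 = 0.1423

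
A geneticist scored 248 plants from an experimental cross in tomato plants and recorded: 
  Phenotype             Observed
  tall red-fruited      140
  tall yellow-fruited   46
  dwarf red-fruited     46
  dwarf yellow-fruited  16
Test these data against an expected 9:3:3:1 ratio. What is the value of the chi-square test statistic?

0.029

Total ratio parts = 16. Expected numbers out of 248:
  tall red-fruited: 248 × 9/16 = 139.5
  tall yellow-fruited: 248 × 3/16 = 46.5
  dwarf red-fruited: 248 × 3/16 = 46.5
  dwarf yellow-fruited: 248 × 1/16 = 15.5
χ² = Σ (O − E)² / E
  tall red-fruited: (140 − 139.5)² / 139.5 = 0.0018
  tall yellow-fruited: (46 − 46.5)² / 46.5 = 0.0054
  dwarf red-fruited: (46 − 46.5)² / 46.5 = 0.0054
  dwarf yellow-fruited: (16 − 15.5)² / 15.5 = 0.0161
χ² = 0.0018 + 0.0054 + 0.0054 + 0.0161 = 0.0287 ≈ 0.029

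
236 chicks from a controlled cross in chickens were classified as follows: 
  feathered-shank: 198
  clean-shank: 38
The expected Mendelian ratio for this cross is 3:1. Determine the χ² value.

9.966

Expected counts for N = 236 under a 3:1 ratio (total parts = 4):
  feathered-shank: 236 × 3/4 = 177
  clean-shank: 236 × 1/4 = 59
χ² = Σ (O − E)² / E
  feathered-shank: (198 − 177)² / 177 = 2.4915
  clean-shank: (38 − 59)² / 59 = 7.4746
χ² = 2.4915 + 7.4746 = 9.9661 ≈ 9.966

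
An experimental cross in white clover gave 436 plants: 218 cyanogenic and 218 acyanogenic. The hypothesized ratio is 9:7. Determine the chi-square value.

6.921

Under the 9:7 hypothesis (Σ ratio = 16, N = 436):
  cyanogenic: 436 × 9/16 = 245.25
  acyanogenic: 436 × 7/16 = 190.75
χ² = Σ (O − E)² / E
  cyanogenic: (218 − 245.25)² / 245.25 = 3.0278
  acyanogenic: (218 − 190.75)² / 190.75 = 3.8929
χ² = 3.0278 + 3.8929 = 6.9207 ≈ 6.921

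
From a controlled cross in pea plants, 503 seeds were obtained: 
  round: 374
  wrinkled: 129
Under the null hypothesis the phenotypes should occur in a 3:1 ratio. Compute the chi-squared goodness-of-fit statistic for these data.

The 3:1 ratio has 4 parts, so with N = 503 the expected counts are:
  round: 503 × 3/4 = 377.25
  wrinkled: 503 × 1/4 = 125.75
χ² = Σ (O − E)² / E
  round: (374 − 377.25)² / 377.25 = 0.0280
  wrinkled: (129 − 125.75)² / 125.75 = 0.0840
χ² = 0.0280 + 0.0840 = 0.112

0.112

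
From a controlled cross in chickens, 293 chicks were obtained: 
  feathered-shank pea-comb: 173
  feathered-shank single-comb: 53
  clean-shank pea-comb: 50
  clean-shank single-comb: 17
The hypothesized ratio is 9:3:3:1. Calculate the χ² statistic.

Expected counts for N = 293 under a 9:3:3:1 ratio (total parts = 16):
  feathered-shank pea-comb: 293 × 9/16 = 164.8125
  feathered-shank single-comb: 293 × 3/16 = 54.9375
  clean-shank pea-comb: 293 × 3/16 = 54.9375
  clean-shank single-comb: 293 × 1/16 = 18.3125
χ² = Σ (O − E)² / E
  feathered-shank pea-comb: (173 − 164.8125)² / 164.8125 = 0.4067
  feathered-shank single-comb: (53 − 54.9375)² / 54.9375 = 0.0683
  clean-shank pea-comb: (50 − 54.9375)² / 54.9375 = 0.4438
  clean-shank single-comb: (17 − 18.3125)² / 18.3125 = 0.0941
χ² = 0.4067 + 0.0683 + 0.4438 + 0.0941 = 1.0129 ≈ 1.013

1.013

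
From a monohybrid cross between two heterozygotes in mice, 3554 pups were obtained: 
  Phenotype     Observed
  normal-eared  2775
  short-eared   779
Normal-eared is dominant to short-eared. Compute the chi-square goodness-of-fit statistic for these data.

For a monohybrid cross between heterozygotes with complete dominance, the expected phenotypic ratio is 3:1.
Total ratio parts = 4. Expected numbers out of 3554:
  normal-eared: 3554 × 3/4 = 2665.5
  short-eared: 3554 × 1/4 = 888.5
χ² = Σ (O − E)² / E
  normal-eared: (2775 − 2665.5)² / 2665.5 = 4.4983
  short-eared: (779 − 888.5)² / 888.5 = 13.4949
χ² = 4.4983 + 13.4949 = 17.9932 ≈ 17.993

17.993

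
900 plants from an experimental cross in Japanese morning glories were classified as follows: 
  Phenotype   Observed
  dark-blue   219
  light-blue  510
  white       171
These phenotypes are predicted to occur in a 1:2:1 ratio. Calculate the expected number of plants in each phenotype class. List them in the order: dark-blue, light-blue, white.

Under the 1:2:1 hypothesis (Σ ratio = 4, N = 900):
  dark-blue: 900 × 1/4 = 225
  light-blue: 900 × 2/4 = 450
  white: 900 × 1/4 = 225

225, 450, 225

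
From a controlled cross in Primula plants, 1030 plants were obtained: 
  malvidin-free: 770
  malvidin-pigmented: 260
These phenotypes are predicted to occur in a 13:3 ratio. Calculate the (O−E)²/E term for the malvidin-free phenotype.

5.344

Total ratio parts = 16. Expected numbers out of 1030:
  malvidin-free: 1030 × 13/16 = 836.875
  malvidin-pigmented: 1030 × 3/16 = 193.125
Contribution of malvidin-free: (770 − 836.875)² / 836.875 = 5.3440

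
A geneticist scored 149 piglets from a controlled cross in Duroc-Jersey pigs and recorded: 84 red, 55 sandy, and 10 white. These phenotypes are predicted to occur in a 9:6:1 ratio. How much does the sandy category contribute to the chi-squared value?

0.014

Total ratio parts = 16. Expected numbers out of 149:
  red: 149 × 9/16 = 83.8125
  sandy: 149 × 6/16 = 55.875
  white: 149 × 1/16 = 9.3125
Contribution of sandy: (55 − 55.875)² / 55.875 = 0.0137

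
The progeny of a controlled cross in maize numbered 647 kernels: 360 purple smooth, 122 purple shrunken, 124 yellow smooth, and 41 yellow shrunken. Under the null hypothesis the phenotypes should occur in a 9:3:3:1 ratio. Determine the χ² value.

Under the 9:3:3:1 hypothesis (Σ ratio = 16, N = 647):
  purple smooth: 647 × 9/16 = 363.9375
  purple shrunken: 647 × 3/16 = 121.3125
  yellow smooth: 647 × 3/16 = 121.3125
  yellow shrunken: 647 × 1/16 = 40.4375
χ² = Σ (O − E)² / E
  purple smooth: (360 − 363.9375)² / 363.9375 = 0.0426
  purple shrunken: (122 − 121.3125)² / 121.3125 = 0.0039
  yellow smooth: (124 − 121.3125)² / 121.3125 = 0.0595
  yellow shrunken: (41 − 40.4375)² / 40.4375 = 0.0078
χ² = 0.0426 + 0.0039 + 0.0595 + 0.0078 = 0.1138 ≈ 0.114

0.114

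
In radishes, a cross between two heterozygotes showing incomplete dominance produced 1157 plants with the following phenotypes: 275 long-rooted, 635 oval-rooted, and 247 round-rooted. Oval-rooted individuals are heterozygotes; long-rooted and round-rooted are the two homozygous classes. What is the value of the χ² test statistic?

12.392

With incomplete dominance, a heterozygote × heterozygote cross gives a 1:2:1 phenotypic ratio.
The 1:2:1 ratio has 4 parts, so with N = 1157 the expected counts are:
  long-rooted: 1157 × 1/4 = 289.25
  oval-rooted: 1157 × 2/4 = 578.5
  round-rooted: 1157 × 1/4 = 289.25
χ² = Σ (O − E)² / E
  long-rooted: (275 − 289.25)² / 289.25 = 0.7020
  oval-rooted: (635 − 578.5)² / 578.5 = 5.5182
  round-rooted: (247 − 289.25)² / 289.25 = 6.1713
χ² = 0.7020 + 5.5182 + 6.1713 = 12.3915 ≈ 12.392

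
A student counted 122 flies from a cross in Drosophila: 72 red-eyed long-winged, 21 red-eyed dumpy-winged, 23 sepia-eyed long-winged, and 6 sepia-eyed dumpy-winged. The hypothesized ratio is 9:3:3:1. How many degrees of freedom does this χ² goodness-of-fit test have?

A goodness-of-fit test with 4 phenotype classes has df = 4 − 1 = 3.

3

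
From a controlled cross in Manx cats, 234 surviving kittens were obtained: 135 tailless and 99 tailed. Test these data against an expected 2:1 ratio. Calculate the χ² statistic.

The 2:1 ratio has 3 parts, so with N = 234 the expected counts are:
  tailless: 234 × 2/3 = 156
  tailed: 234 × 1/3 = 78
χ² = Σ (O − E)² / E
  tailless: (135 − 156)² / 156 = 2.8269
  tailed: (99 − 78)² / 78 = 5.6538
χ² = 2.8269 + 5.6538 = 8.4807 ≈ 8.481

8.481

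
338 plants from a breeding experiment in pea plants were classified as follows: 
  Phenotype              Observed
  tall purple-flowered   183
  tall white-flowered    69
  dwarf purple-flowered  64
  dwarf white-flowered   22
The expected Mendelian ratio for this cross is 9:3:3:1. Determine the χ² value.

0.809

Total ratio parts = 16. Expected numbers out of 338:
  tall purple-flowered: 338 × 9/16 = 190.125
  tall white-flowered: 338 × 3/16 = 63.375
  dwarf purple-flowered: 338 × 3/16 = 63.375
  dwarf white-flowered: 338 × 1/16 = 21.125
χ² = Σ (O − E)² / E
  tall purple-flowered: (183 − 190.125)² / 190.125 = 0.2670
  tall white-flowered: (69 − 63.375)² / 63.375 = 0.4993
  dwarf purple-flowered: (64 − 63.375)² / 63.375 = 0.0062
  dwarf white-flowered: (22 − 21.125)² / 21.125 = 0.0362
χ² = 0.2670 + 0.4993 + 0.0062 + 0.0362 = 0.8087 ≈ 0.809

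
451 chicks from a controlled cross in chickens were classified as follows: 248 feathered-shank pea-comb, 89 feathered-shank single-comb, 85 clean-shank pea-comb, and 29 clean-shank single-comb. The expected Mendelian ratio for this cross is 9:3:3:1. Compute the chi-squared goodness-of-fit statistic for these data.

Under the 9:3:3:1 hypothesis (Σ ratio = 16, N = 451):
  feathered-shank pea-comb: 451 × 9/16 = 253.6875
  feathered-shank single-comb: 451 × 3/16 = 84.5625
  clean-shank pea-comb: 451 × 3/16 = 84.5625
  clean-shank single-comb: 451 × 1/16 = 28.1875
χ² = Σ (O − E)² / E
  feathered-shank pea-comb: (248 − 253.6875)² / 253.6875 = 0.1275
  feathered-shank single-comb: (89 − 84.5625)² / 84.5625 = 0.2329
  clean-shank pea-comb: (85 − 84.5625)² / 84.5625 = 0.0023
  clean-shank single-comb: (29 − 28.1875)² / 28.1875 = 0.0234
χ² = 0.1275 + 0.2329 + 0.0023 + 0.0234 = 0.3861 ≈ 0.386

0.386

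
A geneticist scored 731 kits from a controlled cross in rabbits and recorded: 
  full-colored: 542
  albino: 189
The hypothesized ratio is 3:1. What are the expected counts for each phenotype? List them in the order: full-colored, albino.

548.25, 182.75

The 3:1 ratio has 4 parts, so with N = 731 the expected counts are:
  full-colored: 731 × 3/4 = 548.25
  albino: 731 × 1/4 = 182.75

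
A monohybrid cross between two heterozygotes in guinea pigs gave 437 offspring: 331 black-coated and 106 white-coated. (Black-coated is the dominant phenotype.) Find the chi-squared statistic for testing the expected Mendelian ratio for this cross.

For a monohybrid cross between heterozygotes with complete dominance, the expected phenotypic ratio is 3:1.
Expected counts for N = 437 under a 3:1 ratio (total parts = 4):
  black-coated: 437 × 3/4 = 327.75
  white-coated: 437 × 1/4 = 109.25
χ² = Σ (O − E)² / E
  black-coated: (331 − 327.75)² / 327.75 = 0.0322
  white-coated: (106 − 109.25)² / 109.25 = 0.0967
χ² = 0.0322 + 0.0967 = 0.1289 ≈ 0.129

0.129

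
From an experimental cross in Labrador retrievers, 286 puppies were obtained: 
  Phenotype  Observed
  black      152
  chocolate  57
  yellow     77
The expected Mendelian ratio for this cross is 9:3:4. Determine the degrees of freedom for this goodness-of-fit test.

A goodness-of-fit test with 3 phenotype classes has df = 3 − 1 = 2.

2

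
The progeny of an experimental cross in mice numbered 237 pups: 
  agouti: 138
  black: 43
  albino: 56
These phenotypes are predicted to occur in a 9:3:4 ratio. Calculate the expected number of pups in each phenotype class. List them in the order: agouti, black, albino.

Total ratio parts = 16. Expected numbers out of 237:
  agouti: 237 × 9/16 = 133.3125
  black: 237 × 3/16 = 44.4375
  albino: 237 × 4/16 = 59.25

133.3125, 44.4375, 59.25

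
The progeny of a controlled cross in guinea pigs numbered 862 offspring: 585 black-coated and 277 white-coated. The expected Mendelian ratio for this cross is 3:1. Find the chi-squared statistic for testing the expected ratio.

23.401

Under the 3:1 hypothesis (Σ ratio = 4, N = 862):
  black-coated: 862 × 3/4 = 646.5
  white-coated: 862 × 1/4 = 215.5
χ² = Σ (O − E)² / E
  black-coated: (585 − 646.5)² / 646.5 = 5.8503
  white-coated: (277 − 215.5)² / 215.5 = 17.5510
χ² = 5.8503 + 17.5510 = 23.4013 ≈ 23.401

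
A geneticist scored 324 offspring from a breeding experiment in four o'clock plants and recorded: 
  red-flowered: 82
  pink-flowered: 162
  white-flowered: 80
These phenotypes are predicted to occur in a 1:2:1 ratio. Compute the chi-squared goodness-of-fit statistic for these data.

0.025

Under the 1:2:1 hypothesis (Σ ratio = 4, N = 324):
  red-flowered: 324 × 1/4 = 81
  pink-flowered: 324 × 2/4 = 162
  white-flowered: 324 × 1/4 = 81
χ² = Σ (O − E)² / E
  red-flowered: (82 − 81)² / 81 = 0.0123
  pink-flowered: (162 − 162)² / 162 = 0.0000
  white-flowered: (80 − 81)² / 81 = 0.0123
χ² = 0.0123 + 0.0000 + 0.0123 = 0.0246 ≈ 0.025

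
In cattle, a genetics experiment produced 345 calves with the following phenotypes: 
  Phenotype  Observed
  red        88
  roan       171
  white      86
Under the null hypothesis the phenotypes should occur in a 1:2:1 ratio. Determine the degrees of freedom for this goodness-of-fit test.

2

A goodness-of-fit test with 3 phenotype classes has df = 3 − 1 = 2.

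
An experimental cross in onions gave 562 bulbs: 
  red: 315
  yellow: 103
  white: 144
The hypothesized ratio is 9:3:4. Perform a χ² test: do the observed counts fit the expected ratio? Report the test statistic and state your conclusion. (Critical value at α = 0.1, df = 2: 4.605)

Total ratio parts = 16. Expected numbers out of 562:
  red: 562 × 9/16 = 316.125
  yellow: 562 × 3/16 = 105.375
  white: 562 × 4/16 = 140.5
χ² = Σ (O − E)² / E
  red: (315 − 316.125)² / 316.125 = 0.0040
  yellow: (103 − 105.375)² / 105.375 = 0.0535
  white: (144 − 140.5)² / 140.5 = 0.0872
χ² = 0.0040 + 0.0535 + 0.0872 = 0.1447 ≈ 0.145
Degrees of freedom = 3 − 1 = 2; critical value at α = 0.1 is 4.605.
Since 0.145 < 4.605, we fail to reject the null hypothesis — the data are consistent with the 9:3:4 ratio.

0.145; consistent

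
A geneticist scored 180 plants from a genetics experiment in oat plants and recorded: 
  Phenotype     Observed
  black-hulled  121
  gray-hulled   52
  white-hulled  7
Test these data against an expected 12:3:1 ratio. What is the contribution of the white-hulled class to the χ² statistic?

1.606

Under the 12:3:1 hypothesis (Σ ratio = 16, N = 180):
  black-hulled: 180 × 12/16 = 135
  gray-hulled: 180 × 3/16 = 33.75
  white-hulled: 180 × 1/16 = 11.25
Contribution of white-hulled: (7 − 11.25)² / 11.25 = 1.6056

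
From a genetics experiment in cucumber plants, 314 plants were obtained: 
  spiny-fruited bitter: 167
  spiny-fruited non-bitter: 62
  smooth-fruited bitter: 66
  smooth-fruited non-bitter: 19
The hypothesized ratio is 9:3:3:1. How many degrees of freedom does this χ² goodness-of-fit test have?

3

A goodness-of-fit test with 4 phenotype classes has df = 4 − 1 = 3.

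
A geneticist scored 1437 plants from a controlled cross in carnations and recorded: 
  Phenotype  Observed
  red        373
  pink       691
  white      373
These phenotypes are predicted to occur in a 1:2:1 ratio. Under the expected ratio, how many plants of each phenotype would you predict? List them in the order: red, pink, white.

The 1:2:1 ratio has 4 parts, so with N = 1437 the expected counts are:
  red: 1437 × 1/4 = 359.25
  pink: 1437 × 2/4 = 718.5
  white: 1437 × 1/4 = 359.25

359.25, 718.5, 359.25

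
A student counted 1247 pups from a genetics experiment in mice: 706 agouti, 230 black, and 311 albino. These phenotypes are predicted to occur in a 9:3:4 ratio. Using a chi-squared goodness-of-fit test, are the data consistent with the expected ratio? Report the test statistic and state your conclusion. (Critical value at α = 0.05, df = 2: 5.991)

0.094; consistent

Expected counts for N = 1247 under a 9:3:4 ratio (total parts = 16):
  agouti: 1247 × 9/16 = 701.4375
  black: 1247 × 3/16 = 233.8125
  albino: 1247 × 4/16 = 311.75
χ² = Σ (O − E)² / E
  agouti: (706 − 701.4375)² / 701.4375 = 0.0297
  black: (230 − 233.8125)² / 233.8125 = 0.0622
  albino: (311 − 311.75)² / 311.75 = 0.0018
χ² = 0.0297 + 0.0622 + 0.0018 = 0.0937 ≈ 0.094
Degrees of freedom = 3 − 1 = 2; critical value at α = 0.05 is 5.991.
Since 0.094 < 5.991, we fail to reject the null hypothesis — the data are consistent with the 9:3:4 ratio.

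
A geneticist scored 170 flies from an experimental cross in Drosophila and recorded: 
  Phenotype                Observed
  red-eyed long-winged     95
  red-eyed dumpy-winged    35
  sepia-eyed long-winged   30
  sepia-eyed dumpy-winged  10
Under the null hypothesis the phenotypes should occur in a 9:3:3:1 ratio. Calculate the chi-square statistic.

Expected counts for N = 170 under a 9:3:3:1 ratio (total parts = 16):
  red-eyed long-winged: 170 × 9/16 = 95.625
  red-eyed dumpy-winged: 170 × 3/16 = 31.875
  sepia-eyed long-winged: 170 × 3/16 = 31.875
  sepia-eyed dumpy-winged: 170 × 1/16 = 10.625
χ² = Σ (O − E)² / E
  red-eyed long-winged: (95 − 95.625)² / 95.625 = 0.0041
  red-eyed dumpy-winged: (35 − 31.875)² / 31.875 = 0.3064
  sepia-eyed long-winged: (30 − 31.875)² / 31.875 = 0.1103
  sepia-eyed dumpy-winged: (10 − 10.625)² / 10.625 = 0.0368
χ² = 0.0041 + 0.3064 + 0.1103 + 0.0368 = 0.4576 ≈ 0.458

0.458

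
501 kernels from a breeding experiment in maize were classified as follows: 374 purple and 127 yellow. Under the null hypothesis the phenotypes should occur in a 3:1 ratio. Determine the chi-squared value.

Total ratio parts = 4. Expected numbers out of 501:
  purple: 501 × 3/4 = 375.75
  yellow: 501 × 1/4 = 125.25
χ² = Σ (O − E)² / E
  purple: (374 − 375.75)² / 375.75 = 0.0082
  yellow: (127 − 125.25)² / 125.25 = 0.0245
χ² = 0.0082 + 0.0245 = 0.0327 ≈ 0.033

0.033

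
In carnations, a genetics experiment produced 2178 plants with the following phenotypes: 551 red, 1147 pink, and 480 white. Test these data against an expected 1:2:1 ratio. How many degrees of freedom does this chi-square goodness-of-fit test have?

A goodness-of-fit test with 3 phenotype classes has df = 3 − 1 = 2.

2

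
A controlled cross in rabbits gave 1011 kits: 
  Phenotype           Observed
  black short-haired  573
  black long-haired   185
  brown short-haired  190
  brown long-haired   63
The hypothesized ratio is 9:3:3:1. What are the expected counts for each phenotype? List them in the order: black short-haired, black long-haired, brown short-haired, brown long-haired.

Under the 9:3:3:1 hypothesis (Σ ratio = 16, N = 1011):
  black short-haired: 1011 × 9/16 = 568.6875
  black long-haired: 1011 × 3/16 = 189.5625
  brown short-haired: 1011 × 3/16 = 189.5625
  brown long-haired: 1011 × 1/16 = 63.1875

568.6875, 189.5625, 189.5625, 63.1875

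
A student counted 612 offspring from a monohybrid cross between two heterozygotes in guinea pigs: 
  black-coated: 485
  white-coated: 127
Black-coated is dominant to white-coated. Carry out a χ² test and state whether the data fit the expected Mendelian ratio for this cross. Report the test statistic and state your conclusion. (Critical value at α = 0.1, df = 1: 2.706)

For a monohybrid cross between heterozygotes with complete dominance, the expected phenotypic ratio is 3:1.
Total ratio parts = 4. Expected numbers out of 612:
  black-coated: 612 × 3/4 = 459
  white-coated: 612 × 1/4 = 153
χ² = Σ (O − E)² / E
  black-coated: (485 − 459)² / 459 = 1.4728
  white-coated: (127 − 153)² / 153 = 4.4183
χ² = 1.4728 + 4.4183 = 5.8911 ≈ 5.891
Degrees of freedom = 2 − 1 = 1; critical value at α = 0.1 is 2.706.
Since 5.891 > 2.706, we reject the null hypothesis — the data do not fit the 3:1 ratio.

5.891; not consistent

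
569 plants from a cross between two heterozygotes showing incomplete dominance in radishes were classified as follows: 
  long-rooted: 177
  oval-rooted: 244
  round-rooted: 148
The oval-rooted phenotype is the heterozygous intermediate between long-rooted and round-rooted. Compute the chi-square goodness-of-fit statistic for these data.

With incomplete dominance, a heterozygote × heterozygote cross gives a 1:2:1 phenotypic ratio.
The 1:2:1 ratio has 4 parts, so with N = 569 the expected counts are:
  long-rooted: 569 × 1/4 = 142.25
  oval-rooted: 569 × 2/4 = 284.5
  round-rooted: 569 × 1/4 = 142.25
χ² = Σ (O − E)² / E
  long-rooted: (177 − 142.25)² / 142.25 = 8.4890
  oval-rooted: (244 − 284.5)² / 284.5 = 5.7654
  round-rooted: (148 − 142.25)² / 142.25 = 0.2324
χ² = 8.4890 + 5.7654 + 0.2324 = 14.4868 ≈ 14.487

14.487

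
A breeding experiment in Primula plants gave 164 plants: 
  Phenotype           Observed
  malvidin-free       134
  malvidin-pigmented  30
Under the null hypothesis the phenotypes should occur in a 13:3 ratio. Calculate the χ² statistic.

0.023

Under the 13:3 hypothesis (Σ ratio = 16, N = 164):
  malvidin-free: 164 × 13/16 = 133.25
  malvidin-pigmented: 164 × 3/16 = 30.75
χ² = Σ (O − E)² / E
  malvidin-free: (134 − 133.25)² / 133.25 = 0.0042
  malvidin-pigmented: (30 − 30.75)² / 30.75 = 0.0183
χ² = 0.0042 + 0.0183 = 0.0225 ≈ 0.023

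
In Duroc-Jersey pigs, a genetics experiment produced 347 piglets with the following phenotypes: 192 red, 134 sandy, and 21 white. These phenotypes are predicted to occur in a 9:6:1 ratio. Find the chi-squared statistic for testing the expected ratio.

Under the 9:6:1 hypothesis (Σ ratio = 16, N = 347):
  red: 347 × 9/16 = 195.1875
  sandy: 347 × 6/16 = 130.125
  white: 347 × 1/16 = 21.6875
χ² = Σ (O − E)² / E
  red: (192 − 195.1875)² / 195.1875 = 0.0521
  sandy: (134 − 130.125)² / 130.125 = 0.1154
  white: (21 − 21.6875)² / 21.6875 = 0.0218
χ² = 0.0521 + 0.1154 + 0.0218 = 0.1893 ≈ 0.189

0.189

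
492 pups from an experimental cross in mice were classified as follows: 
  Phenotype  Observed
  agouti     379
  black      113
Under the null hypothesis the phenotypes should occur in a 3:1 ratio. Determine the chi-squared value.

Expected counts for N = 492 under a 3:1 ratio (total parts = 4):
  agouti: 492 × 3/4 = 369
  black: 492 × 1/4 = 123
χ² = Σ (O − E)² / E
  agouti: (379 − 369)² / 369 = 0.2710
  black: (113 − 123)² / 123 = 0.8130
χ² = 0.2710 + 0.8130 = 1.084

1.084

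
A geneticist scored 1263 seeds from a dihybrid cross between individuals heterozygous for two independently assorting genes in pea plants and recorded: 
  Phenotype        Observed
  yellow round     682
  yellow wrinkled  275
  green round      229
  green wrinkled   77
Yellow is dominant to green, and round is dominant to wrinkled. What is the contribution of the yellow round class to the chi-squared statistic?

A dihybrid F₂ with independent assortment and complete dominance at both loci gives a 9:3:3:1 phenotypic ratio.
Total ratio parts = 16. Expected numbers out of 1263:
  yellow round: 1263 × 9/16 = 710.4375
  yellow wrinkled: 1263 × 3/16 = 236.8125
  green round: 1263 × 3/16 = 236.8125
  green wrinkled: 1263 × 1/16 = 78.9375
Contribution of yellow round: (682 − 710.4375)² / 710.4375 = 1.1383

1.138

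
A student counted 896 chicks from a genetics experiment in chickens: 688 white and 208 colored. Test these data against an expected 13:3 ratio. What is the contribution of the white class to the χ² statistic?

2.198

Under the 13:3 hypothesis (Σ ratio = 16, N = 896):
  white: 896 × 13/16 = 728
  colored: 896 × 3/16 = 168
Contribution of white: (688 − 728)² / 728 = 2.1978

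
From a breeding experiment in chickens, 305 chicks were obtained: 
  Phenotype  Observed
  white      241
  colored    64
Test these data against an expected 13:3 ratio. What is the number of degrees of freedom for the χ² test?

A goodness-of-fit test with 2 phenotype classes has df = 2 − 1 = 1.

1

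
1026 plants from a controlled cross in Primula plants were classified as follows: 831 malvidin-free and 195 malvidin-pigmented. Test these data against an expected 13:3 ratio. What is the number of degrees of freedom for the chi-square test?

A goodness-of-fit test with 2 phenotype classes has df = 2 − 1 = 1.

1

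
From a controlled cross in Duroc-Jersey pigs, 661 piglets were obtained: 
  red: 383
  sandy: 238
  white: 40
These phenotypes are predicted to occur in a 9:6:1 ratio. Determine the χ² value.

Total ratio parts = 16. Expected numbers out of 661:
  red: 661 × 9/16 = 371.8125
  sandy: 661 × 6/16 = 247.875
  white: 661 × 1/16 = 41.3125
χ² = Σ (O − E)² / E
  red: (383 − 371.8125)² / 371.8125 = 0.3366
  sandy: (238 − 247.875)² / 247.875 = 0.3934
  white: (40 − 41.3125)² / 41.3125 = 0.0417
χ² = 0.3366 + 0.3934 + 0.0417 = 0.7717 ≈ 0.772

0.772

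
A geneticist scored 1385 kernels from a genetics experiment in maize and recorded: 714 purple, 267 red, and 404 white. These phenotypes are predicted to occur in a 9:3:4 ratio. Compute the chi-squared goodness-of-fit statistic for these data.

Total ratio parts = 16. Expected numbers out of 1385:
  purple: 1385 × 9/16 = 779.0625
  red: 1385 × 3/16 = 259.6875
  white: 1385 × 4/16 = 346.25
χ² = Σ (O − E)² / E
  purple: (714 − 779.0625)² / 779.0625 = 5.4336
  red: (267 − 259.6875)² / 259.6875 = 0.2059
  white: (404 − 346.25)² / 346.25 = 9.6319
χ² = 5.4336 + 0.2059 + 9.6319 = 15.2714 ≈ 15.271

15.271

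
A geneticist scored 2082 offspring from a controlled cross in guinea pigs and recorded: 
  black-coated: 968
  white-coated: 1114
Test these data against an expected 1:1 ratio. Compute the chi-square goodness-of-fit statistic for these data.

The 1:1 ratio has 2 parts, so with N = 2082 the expected counts are:
  black-coated: 2082 × 1/2 = 1041
  white-coated: 2082 × 1/2 = 1041
χ² = Σ (O − E)² / E
  black-coated: (968 − 1041)² / 1041 = 5.1191
  white-coated: (1114 − 1041)² / 1041 = 5.1191
χ² = 5.1191 + 5.1191 = 10.2382 ≈ 10.238

10.238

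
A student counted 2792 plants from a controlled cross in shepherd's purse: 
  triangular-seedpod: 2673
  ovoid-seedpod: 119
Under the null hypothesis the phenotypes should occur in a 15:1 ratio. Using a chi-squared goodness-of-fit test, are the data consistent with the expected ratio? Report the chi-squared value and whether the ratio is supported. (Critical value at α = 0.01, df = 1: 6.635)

Expected counts for N = 2792 under a 15:1 ratio (total parts = 16):
  triangular-seedpod: 2792 × 15/16 = 2617.5
  ovoid-seedpod: 2792 × 1/16 = 174.5
χ² = Σ (O − E)² / E
  triangular-seedpod: (2673 − 2617.5)² / 2617.5 = 1.1768
  ovoid-seedpod: (119 − 174.5)² / 174.5 = 17.6519
χ² = 1.1768 + 17.6519 = 18.8287 ≈ 18.829
Degrees of freedom = 2 − 1 = 1; critical value at α = 0.01 is 6.635.
Since 18.829 > 6.635, we reject the null hypothesis — the data do not fit the 15:1 ratio.

18.829; not consistent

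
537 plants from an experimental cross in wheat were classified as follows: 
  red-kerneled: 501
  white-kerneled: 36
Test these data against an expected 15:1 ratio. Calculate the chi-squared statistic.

0.189

The 15:1 ratio has 16 parts, so with N = 537 the expected counts are:
  red-kerneled: 537 × 15/16 = 503.4375
  white-kerneled: 537 × 1/16 = 33.5625
χ² = Σ (O − E)² / E
  red-kerneled: (501 − 503.4375)² / 503.4375 = 0.0118
  white-kerneled: (36 − 33.5625)² / 33.5625 = 0.1770
χ² = 0.0118 + 0.1770 = 0.1888 ≈ 0.189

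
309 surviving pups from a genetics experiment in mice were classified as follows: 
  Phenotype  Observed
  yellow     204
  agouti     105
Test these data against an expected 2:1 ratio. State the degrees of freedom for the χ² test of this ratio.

A goodness-of-fit test with 2 phenotype classes has df = 2 − 1 = 1.

1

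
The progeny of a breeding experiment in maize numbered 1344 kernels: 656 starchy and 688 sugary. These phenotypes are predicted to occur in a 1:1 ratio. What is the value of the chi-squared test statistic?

0.762

Total ratio parts = 2. Expected numbers out of 1344:
  starchy: 1344 × 1/2 = 672
  sugary: 1344 × 1/2 = 672
χ² = Σ (O − E)² / E
  starchy: (656 − 672)² / 672 = 0.3810
  sugary: (688 − 672)² / 672 = 0.3810
χ² = 0.3810 + 0.3810 = 0.762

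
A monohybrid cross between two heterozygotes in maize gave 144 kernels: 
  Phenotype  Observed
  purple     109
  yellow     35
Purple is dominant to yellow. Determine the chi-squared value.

For a monohybrid cross between heterozygotes with complete dominance, the expected phenotypic ratio is 3:1.
Under the 3:1 hypothesis (Σ ratio = 4, N = 144):
  purple: 144 × 3/4 = 108
  yellow: 144 × 1/4 = 36
χ² = Σ (O − E)² / E
  purple: (109 − 108)² / 108 = 0.0093
  yellow: (35 − 36)² / 36 = 0.0278
χ² = 0.0093 + 0.0278 = 0.0371 ≈ 0.037

0.037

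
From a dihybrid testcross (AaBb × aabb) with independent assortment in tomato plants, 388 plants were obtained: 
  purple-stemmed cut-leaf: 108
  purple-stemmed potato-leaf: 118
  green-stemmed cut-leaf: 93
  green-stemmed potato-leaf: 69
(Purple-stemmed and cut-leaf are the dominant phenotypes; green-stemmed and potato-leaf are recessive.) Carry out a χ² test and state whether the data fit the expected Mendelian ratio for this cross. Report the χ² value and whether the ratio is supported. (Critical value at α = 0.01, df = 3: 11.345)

14.041; not consistent

A dihybrid testcross with independent assortment gives a 1:1:1:1 ratio.
Expected counts for N = 388 under a 1:1:1:1 ratio (total parts = 4):
  purple-stemmed cut-leaf: 388 × 1/4 = 97
  purple-stemmed potato-leaf: 388 × 1/4 = 97
  green-stemmed cut-leaf: 388 × 1/4 = 97
  green-stemmed potato-leaf: 388 × 1/4 = 97
χ² = Σ (O − E)² / E
  purple-stemmed cut-leaf: (108 − 97)² / 97 = 1.2474
  purple-stemmed potato-leaf: (118 − 97)² / 97 = 4.5464
  green-stemmed cut-leaf: (93 − 97)² / 97 = 0.1649
  green-stemmed potato-leaf: (69 − 97)² / 97 = 8.0825
χ² = 1.2474 + 4.5464 + 0.1649 + 8.0825 = 14.0412 ≈ 14.041
Degrees of freedom = 4 − 1 = 3; critical value at α = 0.01 is 11.345.
Since 14.041 > 11.345, we reject the null hypothesis — the data do not fit the 1:1:1:1 ratio.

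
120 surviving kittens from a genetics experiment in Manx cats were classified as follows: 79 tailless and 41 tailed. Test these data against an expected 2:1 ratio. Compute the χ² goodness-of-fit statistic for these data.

Total ratio parts = 3. Expected numbers out of 120:
  tailless: 120 × 2/3 = 80
  tailed: 120 × 1/3 = 40
χ² = Σ (O − E)² / E
  tailless: (79 − 80)² / 80 = 0.0125
  tailed: (41 − 40)² / 40 = 0.0250
χ² = 0.0125 + 0.0250 = 0.0375 ≈ 0.038

0.038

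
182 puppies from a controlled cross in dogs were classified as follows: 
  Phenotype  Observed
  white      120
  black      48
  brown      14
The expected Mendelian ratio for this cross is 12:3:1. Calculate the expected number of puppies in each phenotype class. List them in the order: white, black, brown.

136.5, 34.125, 11.375

Total ratio parts = 16. Expected numbers out of 182:
  white: 182 × 12/16 = 136.5
  black: 182 × 3/16 = 34.125
  brown: 182 × 1/16 = 11.375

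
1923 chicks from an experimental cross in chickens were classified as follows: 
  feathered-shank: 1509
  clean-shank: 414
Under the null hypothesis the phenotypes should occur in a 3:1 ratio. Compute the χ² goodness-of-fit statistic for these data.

12.357

The 3:1 ratio has 4 parts, so with N = 1923 the expected counts are:
  feathered-shank: 1923 × 3/4 = 1442.25
  clean-shank: 1923 × 1/4 = 480.75
χ² = Σ (O − E)² / E
  feathered-shank: (1509 − 1442.25)² / 1442.25 = 3.0893
  clean-shank: (414 − 480.75)² / 480.75 = 9.2679
χ² = 3.0893 + 9.2679 = 12.3572 ≈ 12.357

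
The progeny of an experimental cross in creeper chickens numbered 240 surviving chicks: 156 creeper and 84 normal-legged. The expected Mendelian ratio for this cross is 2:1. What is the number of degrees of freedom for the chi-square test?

A goodness-of-fit test with 2 phenotype classes has df = 2 − 1 = 1.

1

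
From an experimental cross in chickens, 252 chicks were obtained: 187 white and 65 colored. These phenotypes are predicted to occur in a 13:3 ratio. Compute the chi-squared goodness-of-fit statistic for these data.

8.207

Under the 13:3 hypothesis (Σ ratio = 16, N = 252):
  white: 252 × 13/16 = 204.75
  colored: 252 × 3/16 = 47.25
χ² = Σ (O − E)² / E
  white: (187 − 204.75)² / 204.75 = 1.5388
  colored: (65 − 47.25)² / 47.25 = 6.6680
χ² = 1.5388 + 6.6680 = 8.2068 ≈ 8.207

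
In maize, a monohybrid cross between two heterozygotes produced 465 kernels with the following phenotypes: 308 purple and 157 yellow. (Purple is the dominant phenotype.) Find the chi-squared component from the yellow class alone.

14.284

For a monohybrid cross between heterozygotes with complete dominance, the expected phenotypic ratio is 3:1.
Under the 3:1 hypothesis (Σ ratio = 4, N = 465):
  purple: 465 × 3/4 = 348.75
  yellow: 465 × 1/4 = 116.25
Contribution of yellow: (157 − 116.25)² / 116.25 = 14.2844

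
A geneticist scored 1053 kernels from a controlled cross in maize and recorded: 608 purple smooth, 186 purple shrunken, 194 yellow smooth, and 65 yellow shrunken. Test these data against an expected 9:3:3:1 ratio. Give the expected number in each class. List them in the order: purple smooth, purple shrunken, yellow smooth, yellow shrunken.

Expected counts for N = 1053 under a 9:3:3:1 ratio (total parts = 16):
  purple smooth: 1053 × 9/16 = 592.3125
  purple shrunken: 1053 × 3/16 = 197.4375
  yellow smooth: 1053 × 3/16 = 197.4375
  yellow shrunken: 1053 × 1/16 = 65.8125

592.3125, 197.4375, 197.4375, 65.8125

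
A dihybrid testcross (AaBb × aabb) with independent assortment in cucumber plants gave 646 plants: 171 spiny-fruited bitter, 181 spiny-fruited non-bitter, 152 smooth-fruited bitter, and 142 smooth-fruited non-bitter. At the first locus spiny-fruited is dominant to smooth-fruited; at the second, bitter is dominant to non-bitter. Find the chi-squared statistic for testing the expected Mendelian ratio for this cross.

A dihybrid testcross with independent assortment gives a 1:1:1:1 ratio.
Under the 1:1:1:1 hypothesis (Σ ratio = 4, N = 646):
  spiny-fruited bitter: 646 × 1/4 = 161.5
  spiny-fruited non-bitter: 646 × 1/4 = 161.5
  smooth-fruited bitter: 646 × 1/4 = 161.5
  smooth-fruited non-bitter: 646 × 1/4 = 161.5
χ² = Σ (O − E)² / E
  spiny-fruited bitter: (171 − 161.5)² / 161.5 = 0.5588
  spiny-fruited non-bitter: (181 − 161.5)² / 161.5 = 2.3545
  smooth-fruited bitter: (152 − 161.5)² / 161.5 = 0.5588
  smooth-fruited non-bitter: (142 − 161.5)² / 161.5 = 2.3545
χ² = 0.5588 + 2.3545 + 0.5588 + 2.3545 = 5.8266 ≈ 5.827

5.827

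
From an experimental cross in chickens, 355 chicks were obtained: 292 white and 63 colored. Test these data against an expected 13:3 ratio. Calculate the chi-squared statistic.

0.235

Total ratio parts = 16. Expected numbers out of 355:
  white: 355 × 13/16 = 288.4375
  colored: 355 × 3/16 = 66.5625
χ² = Σ (O − E)² / E
  white: (292 − 288.4375)² / 288.4375 = 0.0440
  colored: (63 − 66.5625)² / 66.5625 = 0.1907
χ² = 0.0440 + 0.1907 = 0.2347 ≈ 0.235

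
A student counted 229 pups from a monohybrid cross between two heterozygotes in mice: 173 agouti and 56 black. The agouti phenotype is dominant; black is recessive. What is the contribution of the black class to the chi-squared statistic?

0.027

For a monohybrid cross between heterozygotes with complete dominance, the expected phenotypic ratio is 3:1.
The 3:1 ratio has 4 parts, so with N = 229 the expected counts are:
  agouti: 229 × 3/4 = 171.75
  black: 229 × 1/4 = 57.25
Contribution of black: (56 − 57.25)² / 57.25 = 0.0273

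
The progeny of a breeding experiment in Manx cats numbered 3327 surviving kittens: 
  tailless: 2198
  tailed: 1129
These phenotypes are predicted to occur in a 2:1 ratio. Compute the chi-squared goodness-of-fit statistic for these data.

Total ratio parts = 3. Expected numbers out of 3327:
  tailless: 3327 × 2/3 = 2218
  tailed: 3327 × 1/3 = 1109
χ² = Σ (O − E)² / E
  tailless: (2198 − 2218)² / 2218 = 0.1803
  tailed: (1129 − 1109)² / 1109 = 0.3607
χ² = 0.1803 + 0.3607 = 0.541

0.541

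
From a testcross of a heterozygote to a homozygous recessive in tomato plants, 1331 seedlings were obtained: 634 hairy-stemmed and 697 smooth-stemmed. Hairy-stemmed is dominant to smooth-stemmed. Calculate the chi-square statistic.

A testcross of a heterozygote (Aa × aa) gives a 1:1 phenotypic ratio.
Expected counts for N = 1331 under a 1:1 ratio (total parts = 2):
  hairy-stemmed: 1331 × 1/2 = 665.5
  smooth-stemmed: 1331 × 1/2 = 665.5
χ² = Σ (O − E)² / E
  hairy-stemmed: (634 − 665.5)² / 665.5 = 1.4910
  smooth-stemmed: (697 − 665.5)² / 665.5 = 1.4910
χ² = 1.4910 + 1.4910 = 2.982

2.982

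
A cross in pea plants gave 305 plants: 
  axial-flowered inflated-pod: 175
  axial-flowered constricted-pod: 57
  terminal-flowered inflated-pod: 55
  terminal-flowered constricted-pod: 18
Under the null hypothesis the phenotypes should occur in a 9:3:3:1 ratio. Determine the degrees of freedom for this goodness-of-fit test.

A goodness-of-fit test with 4 phenotype classes has df = 4 − 1 = 3.

3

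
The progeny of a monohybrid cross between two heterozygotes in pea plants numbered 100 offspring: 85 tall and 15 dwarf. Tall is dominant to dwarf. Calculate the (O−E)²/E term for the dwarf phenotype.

For a monohybrid cross between heterozygotes with complete dominance, the expected phenotypic ratio is 3:1.
Expected counts for N = 100 under a 3:1 ratio (total parts = 4):
  tall: 100 × 3/4 = 75
  dwarf: 100 × 1/4 = 25
Contribution of dwarf: (15 − 25)² / 25 = 4.0000

4.000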